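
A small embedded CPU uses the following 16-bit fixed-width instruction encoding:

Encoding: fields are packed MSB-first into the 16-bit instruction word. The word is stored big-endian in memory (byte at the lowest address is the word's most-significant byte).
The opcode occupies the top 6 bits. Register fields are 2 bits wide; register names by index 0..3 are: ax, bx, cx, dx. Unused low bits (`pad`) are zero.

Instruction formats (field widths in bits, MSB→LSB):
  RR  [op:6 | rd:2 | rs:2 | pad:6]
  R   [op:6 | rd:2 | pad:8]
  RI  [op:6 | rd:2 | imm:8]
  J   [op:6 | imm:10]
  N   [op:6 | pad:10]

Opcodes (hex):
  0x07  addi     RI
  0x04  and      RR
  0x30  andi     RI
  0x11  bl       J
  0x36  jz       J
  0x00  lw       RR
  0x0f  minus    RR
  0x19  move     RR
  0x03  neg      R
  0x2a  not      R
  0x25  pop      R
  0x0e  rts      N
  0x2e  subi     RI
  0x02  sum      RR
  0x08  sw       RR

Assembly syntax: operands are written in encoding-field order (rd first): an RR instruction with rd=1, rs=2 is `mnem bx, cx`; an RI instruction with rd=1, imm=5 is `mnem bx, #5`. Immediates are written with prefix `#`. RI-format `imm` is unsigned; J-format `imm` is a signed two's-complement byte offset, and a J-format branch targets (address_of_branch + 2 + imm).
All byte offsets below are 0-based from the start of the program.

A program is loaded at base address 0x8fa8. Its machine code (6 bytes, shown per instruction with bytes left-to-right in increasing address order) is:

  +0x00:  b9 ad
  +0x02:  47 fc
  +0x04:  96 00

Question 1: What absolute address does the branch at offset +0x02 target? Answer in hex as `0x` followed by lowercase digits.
0x8fa8

[02] 47 fc → 0x47fc
  opcode bits[15:10]=0x11: bl/J
  imm@[9:0]=0x3fc (s10→-4) ⇒ #-4
  target = base 0x8fa8 + off 0x02 + 2 + imm -4 = 0x8fa8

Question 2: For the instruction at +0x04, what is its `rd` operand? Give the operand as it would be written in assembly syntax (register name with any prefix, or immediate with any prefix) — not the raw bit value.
cx

off 0x04: read 96 00 as big → 0x9600
  opcode bits[15:10]=0x25: pop/R
  rd: (w>>8)&0x3=0x2 → cx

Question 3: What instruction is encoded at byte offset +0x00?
[00] b9 ad → 0xb9ad
  op=0xb9ad>>10=0x2e ⇒ subi (RI)
  rd@[9:8]=0x1 ⇒ bx
  imm@[7:0]=0xad ⇒ #173

subi bx, #173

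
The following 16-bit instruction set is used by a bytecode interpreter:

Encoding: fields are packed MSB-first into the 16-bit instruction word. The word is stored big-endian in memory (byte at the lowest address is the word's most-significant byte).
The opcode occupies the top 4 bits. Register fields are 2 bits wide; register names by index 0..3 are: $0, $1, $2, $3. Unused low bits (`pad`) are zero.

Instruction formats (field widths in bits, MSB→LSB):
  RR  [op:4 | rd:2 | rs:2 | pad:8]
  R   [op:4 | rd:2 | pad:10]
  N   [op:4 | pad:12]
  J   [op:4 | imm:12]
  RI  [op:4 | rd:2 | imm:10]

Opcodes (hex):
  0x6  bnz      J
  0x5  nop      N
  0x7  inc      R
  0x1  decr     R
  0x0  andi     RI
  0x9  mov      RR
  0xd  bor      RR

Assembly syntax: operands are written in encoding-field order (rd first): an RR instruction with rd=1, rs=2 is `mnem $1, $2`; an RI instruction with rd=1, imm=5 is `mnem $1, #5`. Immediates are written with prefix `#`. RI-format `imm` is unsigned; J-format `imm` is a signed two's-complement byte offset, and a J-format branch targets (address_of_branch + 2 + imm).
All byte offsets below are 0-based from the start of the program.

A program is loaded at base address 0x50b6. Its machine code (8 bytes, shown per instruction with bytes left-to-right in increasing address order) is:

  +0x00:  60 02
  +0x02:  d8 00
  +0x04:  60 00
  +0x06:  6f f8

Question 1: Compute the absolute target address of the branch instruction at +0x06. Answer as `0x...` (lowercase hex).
[06] 6f f8 → 0x6ff8
  opcode bits[15:12]=0x6: bnz/J
  [11:0] imm=4088 (s12→-8) = #-8
  target = base 0x50b6 + off 0x06 + 2 + imm -8 = 0x50b6

0x50b6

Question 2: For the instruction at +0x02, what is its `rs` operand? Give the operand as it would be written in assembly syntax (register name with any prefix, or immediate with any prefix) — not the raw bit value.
off 0x02: read d8 00 as big → 0xd800
  opcode bits[15:12]=0xd: bor/RR
  rd: (w>>10)&0x3=0x2 → $2
  rs: (w>>8)&0x3=0x0 → $0

$0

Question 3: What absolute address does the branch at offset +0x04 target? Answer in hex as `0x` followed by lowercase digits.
@+04  big-endian(60 00) = 0x6000
  op=0x6000>>12=0x6 ⇒ bnz (J)
  imm@[11:0]=0x0 ⇒ #0
  target = base 0x50b6 + off 0x04 + 2 + imm 0 = 0x50bc

0x50bc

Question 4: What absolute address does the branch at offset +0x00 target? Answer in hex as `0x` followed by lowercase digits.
0x50ba

[00] 60 02 → 0x6002
  opcode bits[15:12]=0x6: bnz/J
  imm@[11:0]=0x2 ⇒ #2
  target = base 0x50b6 + off 0x00 + 2 + imm 2 = 0x50ba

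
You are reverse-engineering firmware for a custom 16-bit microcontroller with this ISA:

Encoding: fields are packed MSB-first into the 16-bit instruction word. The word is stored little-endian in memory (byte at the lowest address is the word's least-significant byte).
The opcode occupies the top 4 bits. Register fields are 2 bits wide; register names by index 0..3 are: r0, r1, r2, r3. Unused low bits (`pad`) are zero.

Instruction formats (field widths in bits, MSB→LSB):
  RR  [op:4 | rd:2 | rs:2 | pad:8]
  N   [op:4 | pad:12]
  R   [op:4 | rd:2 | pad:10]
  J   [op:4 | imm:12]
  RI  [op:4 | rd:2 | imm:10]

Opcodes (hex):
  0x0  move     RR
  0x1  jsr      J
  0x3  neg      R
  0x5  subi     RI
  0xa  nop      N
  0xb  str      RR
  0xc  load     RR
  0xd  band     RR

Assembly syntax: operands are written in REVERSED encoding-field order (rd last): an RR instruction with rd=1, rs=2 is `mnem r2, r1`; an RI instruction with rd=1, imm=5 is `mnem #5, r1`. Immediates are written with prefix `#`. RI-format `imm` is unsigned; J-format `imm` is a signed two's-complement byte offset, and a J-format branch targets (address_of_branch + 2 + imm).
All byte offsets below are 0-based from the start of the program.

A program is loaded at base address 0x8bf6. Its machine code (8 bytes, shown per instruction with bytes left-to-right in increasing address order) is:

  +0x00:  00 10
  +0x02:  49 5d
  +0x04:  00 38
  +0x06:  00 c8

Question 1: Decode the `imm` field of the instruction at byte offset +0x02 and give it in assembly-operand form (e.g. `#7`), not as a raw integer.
[02] 49 5d → 0x5d49
  top 4b → 0x5 → subi [RI]
  [11:10] rd=3 = r3
  [9:0] imm=329 = #329

#329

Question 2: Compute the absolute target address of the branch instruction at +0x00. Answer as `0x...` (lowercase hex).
0x8bf8

+0x00: 00 10 ⇒ word 0x1000 (little)
  top 4b → 0x1 → jsr [J]
  [11:0] imm=0 = #0
  target = base 0x8bf6 + off 0x00 + 2 + imm 0 = 0x8bf8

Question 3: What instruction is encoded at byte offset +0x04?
[04] 00 38 → 0x3800
  op=0x3800>>12=0x3 ⇒ neg (R)
  [11:10] rd=2 = r2

neg r2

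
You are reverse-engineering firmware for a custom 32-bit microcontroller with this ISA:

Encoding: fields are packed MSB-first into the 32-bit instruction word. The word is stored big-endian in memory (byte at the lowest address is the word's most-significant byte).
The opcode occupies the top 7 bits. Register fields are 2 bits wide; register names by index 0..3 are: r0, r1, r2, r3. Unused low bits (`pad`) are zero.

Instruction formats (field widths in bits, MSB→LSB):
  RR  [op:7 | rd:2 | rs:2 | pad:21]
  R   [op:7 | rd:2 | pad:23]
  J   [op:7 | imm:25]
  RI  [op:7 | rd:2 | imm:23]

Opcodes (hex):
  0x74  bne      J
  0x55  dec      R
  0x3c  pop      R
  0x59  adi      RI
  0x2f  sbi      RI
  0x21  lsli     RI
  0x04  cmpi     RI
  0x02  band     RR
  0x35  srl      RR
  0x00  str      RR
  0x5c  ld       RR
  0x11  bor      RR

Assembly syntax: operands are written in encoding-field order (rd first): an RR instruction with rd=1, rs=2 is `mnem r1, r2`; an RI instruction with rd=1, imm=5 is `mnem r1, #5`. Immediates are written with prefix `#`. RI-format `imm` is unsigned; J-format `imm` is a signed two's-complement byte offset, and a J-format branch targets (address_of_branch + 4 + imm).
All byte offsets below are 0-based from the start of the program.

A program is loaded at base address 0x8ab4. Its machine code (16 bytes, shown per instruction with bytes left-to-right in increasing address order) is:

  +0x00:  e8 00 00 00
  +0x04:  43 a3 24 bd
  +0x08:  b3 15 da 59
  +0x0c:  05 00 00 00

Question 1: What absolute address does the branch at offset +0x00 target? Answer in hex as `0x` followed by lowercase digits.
+0x00: e8 00 00 00 ⇒ word 0xe8000000 (big)
  opcode bits[31:25]=0x74: bne/J
  imm@[24:0]=0x0 ⇒ #0
  target = base 0x8ab4 + off 0x00 + 4 + imm 0 = 0x8ab8

0x8ab8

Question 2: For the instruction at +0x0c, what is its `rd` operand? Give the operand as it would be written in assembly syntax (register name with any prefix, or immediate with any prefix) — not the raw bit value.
+0x0c: 05 00 00 00 ⇒ word 0x05000000 (big)
  opcode bits[31:25]=0x2: band/RR
  rd: (w>>23)&0x3=0x2 → r2
  rs: (w>>21)&0x3=0x0 → r0

r2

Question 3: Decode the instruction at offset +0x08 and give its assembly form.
adi r2, #1432153

+0x08: b3 15 da 59 ⇒ word 0xb315da59 (big)
  op=0xb315da59>>25=0x59 ⇒ adi (RI)
  rd: (w>>23)&0x3=0x2 → r2
  imm: (w>>0)&0x7fffff=0x15da59 → #1432153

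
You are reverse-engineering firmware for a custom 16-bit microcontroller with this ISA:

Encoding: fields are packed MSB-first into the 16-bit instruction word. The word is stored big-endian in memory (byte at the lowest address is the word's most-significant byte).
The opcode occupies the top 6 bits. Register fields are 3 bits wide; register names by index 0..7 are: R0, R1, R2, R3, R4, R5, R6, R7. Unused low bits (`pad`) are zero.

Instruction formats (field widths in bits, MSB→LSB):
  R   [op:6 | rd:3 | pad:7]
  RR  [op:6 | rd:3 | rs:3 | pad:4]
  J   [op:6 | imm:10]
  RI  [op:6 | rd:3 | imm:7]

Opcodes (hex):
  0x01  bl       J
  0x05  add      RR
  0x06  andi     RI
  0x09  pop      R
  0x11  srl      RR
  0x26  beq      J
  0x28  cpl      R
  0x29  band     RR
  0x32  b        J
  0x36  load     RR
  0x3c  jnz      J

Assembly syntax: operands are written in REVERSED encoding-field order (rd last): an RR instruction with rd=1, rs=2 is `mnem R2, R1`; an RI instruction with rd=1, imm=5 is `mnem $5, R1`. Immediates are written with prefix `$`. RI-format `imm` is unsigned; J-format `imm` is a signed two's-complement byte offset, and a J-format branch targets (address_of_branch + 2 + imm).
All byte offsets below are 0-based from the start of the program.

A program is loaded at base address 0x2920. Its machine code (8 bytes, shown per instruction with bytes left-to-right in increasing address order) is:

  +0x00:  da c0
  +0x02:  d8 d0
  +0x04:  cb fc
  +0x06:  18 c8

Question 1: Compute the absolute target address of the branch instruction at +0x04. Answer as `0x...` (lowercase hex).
+0x04: cb fc ⇒ word 0xcbfc (big)
  opcode bits[15:10]=0x32: b/J
  [9:0] imm=1020 (s10→-4) = $-4
  target = base 0x2920 + off 0x04 + 2 + imm -4 = 0x2922

0x2922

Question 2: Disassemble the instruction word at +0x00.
load R4, R5

off 0x00: read da c0 as big → 0xdac0
  top 6b → 0x36 → load [RR]
  [9:7] rd=5 = R5
  [6:4] rs=4 = R4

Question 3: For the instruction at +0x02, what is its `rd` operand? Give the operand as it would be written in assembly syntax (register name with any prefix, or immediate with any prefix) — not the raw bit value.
+0x02: d8 d0 ⇒ word 0xd8d0 (big)
  op=0xd8d0>>10=0x36 ⇒ load (RR)
  rd: (w>>7)&0x7=0x1 → R1
  rs: (w>>4)&0x7=0x5 → R5

R1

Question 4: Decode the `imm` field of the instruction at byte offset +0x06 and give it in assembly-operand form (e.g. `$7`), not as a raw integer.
@+06  big-endian(18 c8) = 0x18c8
  opcode bits[15:10]=0x6: andi/RI
  rd@[9:7]=0x1 ⇒ R1
  imm@[6:0]=0x48 ⇒ $72

$72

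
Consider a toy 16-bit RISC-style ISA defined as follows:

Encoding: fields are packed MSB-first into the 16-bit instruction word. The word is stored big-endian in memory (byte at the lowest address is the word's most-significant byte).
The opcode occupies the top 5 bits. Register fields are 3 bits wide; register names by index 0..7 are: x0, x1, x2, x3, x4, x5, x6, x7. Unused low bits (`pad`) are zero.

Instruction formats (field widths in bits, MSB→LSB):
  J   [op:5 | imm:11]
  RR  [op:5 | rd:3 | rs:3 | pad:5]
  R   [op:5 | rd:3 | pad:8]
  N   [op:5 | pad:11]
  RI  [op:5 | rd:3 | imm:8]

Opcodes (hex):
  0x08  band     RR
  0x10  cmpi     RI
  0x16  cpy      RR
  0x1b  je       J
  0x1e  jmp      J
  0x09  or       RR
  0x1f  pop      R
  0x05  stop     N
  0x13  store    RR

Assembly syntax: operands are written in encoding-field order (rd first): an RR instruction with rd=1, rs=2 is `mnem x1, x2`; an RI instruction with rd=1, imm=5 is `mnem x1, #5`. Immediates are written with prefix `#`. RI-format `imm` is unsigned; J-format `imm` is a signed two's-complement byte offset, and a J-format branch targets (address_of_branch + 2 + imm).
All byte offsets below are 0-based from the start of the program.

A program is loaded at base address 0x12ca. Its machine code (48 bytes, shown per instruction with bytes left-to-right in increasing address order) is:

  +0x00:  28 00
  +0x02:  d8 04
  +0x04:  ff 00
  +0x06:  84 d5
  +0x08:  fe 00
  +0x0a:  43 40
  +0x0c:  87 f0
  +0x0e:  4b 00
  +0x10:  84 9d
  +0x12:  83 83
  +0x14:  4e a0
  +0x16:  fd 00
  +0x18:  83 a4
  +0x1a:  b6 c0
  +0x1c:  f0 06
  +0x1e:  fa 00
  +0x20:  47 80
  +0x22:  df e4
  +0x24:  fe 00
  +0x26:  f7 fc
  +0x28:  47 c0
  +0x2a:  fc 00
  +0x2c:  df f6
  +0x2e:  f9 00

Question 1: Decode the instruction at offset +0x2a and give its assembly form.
pop x4

[2a] fc 00 → 0xfc00
  top 5b → 0x1f → pop [R]
  [10:8] rd=4 = x4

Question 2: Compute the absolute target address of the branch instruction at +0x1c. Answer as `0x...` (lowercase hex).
+0x1c: f0 06 ⇒ word 0xf006 (big)
  top 5b → 0x1e → jmp [J]
  [10:0] imm=6 = #6
  target = base 0x12ca + off 0x1c + 2 + imm 6 = 0x12ee

0x12ee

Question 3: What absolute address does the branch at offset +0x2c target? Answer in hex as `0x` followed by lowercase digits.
0x12ee

off 0x2c: read df f6 as big → 0xdff6
  top 5b → 0x1b → je [J]
  [10:0] imm=2038 (s11→-10) = #-10
  target = base 0x12ca + off 0x2c + 2 + imm -10 = 0x12ee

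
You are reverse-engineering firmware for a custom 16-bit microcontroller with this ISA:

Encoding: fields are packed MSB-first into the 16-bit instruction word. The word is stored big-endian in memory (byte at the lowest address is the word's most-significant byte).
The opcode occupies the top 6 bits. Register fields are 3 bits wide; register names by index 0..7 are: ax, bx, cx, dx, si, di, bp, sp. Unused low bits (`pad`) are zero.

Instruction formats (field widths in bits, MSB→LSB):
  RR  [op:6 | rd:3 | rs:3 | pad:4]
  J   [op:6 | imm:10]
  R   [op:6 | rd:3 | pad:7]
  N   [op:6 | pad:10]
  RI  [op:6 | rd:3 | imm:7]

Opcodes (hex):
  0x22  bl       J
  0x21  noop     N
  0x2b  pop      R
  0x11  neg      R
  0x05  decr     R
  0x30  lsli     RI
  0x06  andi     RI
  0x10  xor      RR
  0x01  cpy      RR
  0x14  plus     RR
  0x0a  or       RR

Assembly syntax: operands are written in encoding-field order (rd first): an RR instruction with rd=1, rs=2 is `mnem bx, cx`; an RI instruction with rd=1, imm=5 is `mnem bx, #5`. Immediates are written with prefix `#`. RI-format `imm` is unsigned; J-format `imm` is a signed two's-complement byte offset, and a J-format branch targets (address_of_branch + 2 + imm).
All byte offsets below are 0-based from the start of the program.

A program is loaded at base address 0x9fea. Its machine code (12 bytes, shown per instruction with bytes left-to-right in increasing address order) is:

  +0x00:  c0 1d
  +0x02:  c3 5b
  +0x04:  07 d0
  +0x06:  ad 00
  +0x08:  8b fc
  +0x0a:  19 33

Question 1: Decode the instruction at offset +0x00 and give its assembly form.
[00] c0 1d → 0xc01d
  op=0xc01d>>10=0x30 ⇒ lsli (RI)
  rd@[9:7]=0x0 ⇒ ax
  imm@[6:0]=0x1d ⇒ #29

lsli ax, #29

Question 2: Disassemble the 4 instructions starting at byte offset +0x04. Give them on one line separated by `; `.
cpy sp, di; pop cx; bl #-4; andi cx, #51

+0x04: 07 d0 ⇒ word 0x07d0 (big)
  opcode bits[15:10]=0x1: cpy/RR
  rd@[9:7]=0x7 ⇒ sp
  rs@[6:4]=0x5 ⇒ di
+0x06: ad 00 ⇒ word 0xad00 (big)
  opcode bits[15:10]=0x2b: pop/R
  rd@[9:7]=0x2 ⇒ cx
+0x08: 8b fc ⇒ word 0x8bfc (big)
  opcode bits[15:10]=0x22: bl/J
  imm@[9:0]=0x3fc (s10→-4) ⇒ #-4
+0x0a: 19 33 ⇒ word 0x1933 (big)
  opcode bits[15:10]=0x6: andi/RI
  rd@[9:7]=0x2 ⇒ cx
  imm@[6:0]=0x33 ⇒ #51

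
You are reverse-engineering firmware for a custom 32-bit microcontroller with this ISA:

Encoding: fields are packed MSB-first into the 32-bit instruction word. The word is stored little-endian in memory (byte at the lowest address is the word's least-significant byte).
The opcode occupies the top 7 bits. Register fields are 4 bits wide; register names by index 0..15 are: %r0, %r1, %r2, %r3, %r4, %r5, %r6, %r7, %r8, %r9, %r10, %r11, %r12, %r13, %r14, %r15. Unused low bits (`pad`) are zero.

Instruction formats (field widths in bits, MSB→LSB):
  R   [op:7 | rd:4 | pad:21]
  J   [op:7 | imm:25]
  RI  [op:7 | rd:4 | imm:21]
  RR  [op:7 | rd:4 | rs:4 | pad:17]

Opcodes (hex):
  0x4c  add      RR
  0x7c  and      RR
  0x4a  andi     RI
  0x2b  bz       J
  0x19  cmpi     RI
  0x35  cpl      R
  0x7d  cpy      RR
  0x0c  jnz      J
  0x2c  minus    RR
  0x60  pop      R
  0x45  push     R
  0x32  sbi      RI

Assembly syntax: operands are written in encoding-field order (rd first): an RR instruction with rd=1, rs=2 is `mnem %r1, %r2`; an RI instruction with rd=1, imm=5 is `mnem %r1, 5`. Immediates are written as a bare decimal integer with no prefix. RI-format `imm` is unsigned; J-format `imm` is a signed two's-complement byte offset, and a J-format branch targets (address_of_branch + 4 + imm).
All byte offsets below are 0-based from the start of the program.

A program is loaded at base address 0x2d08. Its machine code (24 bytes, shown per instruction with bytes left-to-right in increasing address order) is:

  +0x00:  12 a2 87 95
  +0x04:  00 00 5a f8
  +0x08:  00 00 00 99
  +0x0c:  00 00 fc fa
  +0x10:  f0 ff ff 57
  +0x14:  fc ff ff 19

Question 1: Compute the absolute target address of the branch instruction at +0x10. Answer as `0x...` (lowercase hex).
@+10  little-endian(f0 ff ff 57) = 0x57fffff0
  opcode bits[31:25]=0x2b: bz/J
  imm@[24:0]=0x1fffff0 (s25→-16) ⇒ -16
  target = base 0x2d08 + off 0x10 + 4 + imm -16 = 0x2d0c

0x2d0c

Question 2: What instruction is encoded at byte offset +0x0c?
off 0x0c: read 00 00 fc fa as little → 0xfafc0000
  opcode bits[31:25]=0x7d: cpy/RR
  rd: (w>>21)&0xf=0x7 → %r7
  rs: (w>>17)&0xf=0xe → %r14

cpy %r7, %r14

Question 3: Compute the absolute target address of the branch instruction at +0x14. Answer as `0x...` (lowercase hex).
+0x14: fc ff ff 19 ⇒ word 0x19fffffc (little)
  opcode bits[31:25]=0xc: jnz/J
  imm@[24:0]=0x1fffffc (s25→-4) ⇒ -4
  target = base 0x2d08 + off 0x14 + 4 + imm -4 = 0x2d1c

0x2d1c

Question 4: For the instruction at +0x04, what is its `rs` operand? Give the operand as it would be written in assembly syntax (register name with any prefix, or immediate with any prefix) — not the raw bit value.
@+04  little-endian(00 00 5a f8) = 0xf85a0000
  top 7b → 0x7c → and [RR]
  [24:21] rd=2 = %r2
  [20:17] rs=13 = %r13

%r13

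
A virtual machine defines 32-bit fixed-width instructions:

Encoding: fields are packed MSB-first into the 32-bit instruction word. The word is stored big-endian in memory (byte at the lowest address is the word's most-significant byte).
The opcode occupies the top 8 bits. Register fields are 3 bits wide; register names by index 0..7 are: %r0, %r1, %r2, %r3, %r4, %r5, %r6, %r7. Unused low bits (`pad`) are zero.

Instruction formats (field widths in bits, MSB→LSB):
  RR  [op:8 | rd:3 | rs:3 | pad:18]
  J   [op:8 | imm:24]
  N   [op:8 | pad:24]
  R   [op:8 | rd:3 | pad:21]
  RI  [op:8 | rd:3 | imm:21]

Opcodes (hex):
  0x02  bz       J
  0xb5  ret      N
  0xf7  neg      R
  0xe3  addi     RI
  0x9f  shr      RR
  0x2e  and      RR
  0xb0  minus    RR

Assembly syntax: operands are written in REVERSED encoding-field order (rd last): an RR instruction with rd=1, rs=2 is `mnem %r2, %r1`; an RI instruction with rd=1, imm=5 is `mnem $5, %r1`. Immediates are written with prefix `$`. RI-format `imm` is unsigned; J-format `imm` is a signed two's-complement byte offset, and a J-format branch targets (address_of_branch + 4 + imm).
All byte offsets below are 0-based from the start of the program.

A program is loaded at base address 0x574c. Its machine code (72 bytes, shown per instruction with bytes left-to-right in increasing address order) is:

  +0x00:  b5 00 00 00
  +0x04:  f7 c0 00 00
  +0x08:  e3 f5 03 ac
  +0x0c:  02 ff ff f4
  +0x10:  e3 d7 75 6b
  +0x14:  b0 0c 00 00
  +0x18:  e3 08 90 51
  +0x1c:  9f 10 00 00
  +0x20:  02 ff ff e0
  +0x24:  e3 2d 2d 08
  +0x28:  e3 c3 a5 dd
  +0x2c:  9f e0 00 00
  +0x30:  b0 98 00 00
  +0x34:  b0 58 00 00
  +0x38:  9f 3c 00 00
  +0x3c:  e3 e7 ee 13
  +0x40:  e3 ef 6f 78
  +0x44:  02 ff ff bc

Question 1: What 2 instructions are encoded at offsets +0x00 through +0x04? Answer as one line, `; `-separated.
+0x00: b5 00 00 00 ⇒ word 0xb5000000 (big)
  opcode bits[31:24]=0xb5: ret/N
+0x04: f7 c0 00 00 ⇒ word 0xf7c00000 (big)
  opcode bits[31:24]=0xf7: neg/R
  rd@[23:21]=0x6 ⇒ %r6

ret; neg %r6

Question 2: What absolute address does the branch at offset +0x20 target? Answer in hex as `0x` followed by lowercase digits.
0x5750

[20] 02 ff ff e0 → 0x02ffffe0
  opcode bits[31:24]=0x2: bz/J
  imm@[23:0]=0xffffe0 (s24→-32) ⇒ $-32
  target = base 0x574c + off 0x20 + 4 + imm -32 = 0x5750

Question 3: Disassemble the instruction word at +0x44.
off 0x44: read 02 ff ff bc as big → 0x02ffffbc
  top 8b → 0x2 → bz [J]
  [23:0] imm=16777148 (s24→-68) = $-68

bz $-68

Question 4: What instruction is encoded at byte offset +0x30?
off 0x30: read b0 98 00 00 as big → 0xb0980000
  op=0xb0980000>>24=0xb0 ⇒ minus (RR)
  [23:21] rd=4 = %r4
  [20:18] rs=6 = %r6

minus %r6, %r4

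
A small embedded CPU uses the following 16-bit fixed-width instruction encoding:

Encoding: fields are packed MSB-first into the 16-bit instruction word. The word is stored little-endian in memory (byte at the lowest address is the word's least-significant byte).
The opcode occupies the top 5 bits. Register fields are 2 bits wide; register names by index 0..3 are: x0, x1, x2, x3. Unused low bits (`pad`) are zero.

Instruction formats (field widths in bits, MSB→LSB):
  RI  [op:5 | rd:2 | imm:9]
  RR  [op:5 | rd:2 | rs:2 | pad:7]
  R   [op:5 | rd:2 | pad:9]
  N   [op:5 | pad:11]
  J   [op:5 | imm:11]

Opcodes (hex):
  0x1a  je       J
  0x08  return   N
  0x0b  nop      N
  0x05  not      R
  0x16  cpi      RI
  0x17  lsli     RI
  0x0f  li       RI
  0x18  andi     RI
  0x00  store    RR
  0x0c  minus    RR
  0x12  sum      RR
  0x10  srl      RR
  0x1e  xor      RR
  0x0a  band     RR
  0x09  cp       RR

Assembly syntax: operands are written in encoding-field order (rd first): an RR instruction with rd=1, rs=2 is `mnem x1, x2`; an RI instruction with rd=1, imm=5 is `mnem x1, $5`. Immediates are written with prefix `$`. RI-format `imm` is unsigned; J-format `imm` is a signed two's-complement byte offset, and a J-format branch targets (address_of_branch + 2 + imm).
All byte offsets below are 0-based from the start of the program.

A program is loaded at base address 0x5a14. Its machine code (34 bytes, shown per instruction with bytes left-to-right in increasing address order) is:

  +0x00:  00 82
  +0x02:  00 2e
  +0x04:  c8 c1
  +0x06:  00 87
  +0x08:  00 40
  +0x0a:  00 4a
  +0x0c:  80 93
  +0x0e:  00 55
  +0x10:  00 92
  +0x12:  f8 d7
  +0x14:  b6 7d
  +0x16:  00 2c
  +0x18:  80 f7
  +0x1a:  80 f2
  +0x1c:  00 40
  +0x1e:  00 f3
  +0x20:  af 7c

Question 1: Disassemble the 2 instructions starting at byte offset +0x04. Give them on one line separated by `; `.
andi x0, $456; srl x3, x2

@+04  little-endian(c8 c1) = 0xc1c8
  top 5b → 0x18 → andi [RI]
  rd@[10:9]=0x0 ⇒ x0
  imm@[8:0]=0x1c8 ⇒ $456
@+06  little-endian(00 87) = 0x8700
  top 5b → 0x10 → srl [RR]
  rd@[10:9]=0x3 ⇒ x3
  rs@[8:7]=0x2 ⇒ x2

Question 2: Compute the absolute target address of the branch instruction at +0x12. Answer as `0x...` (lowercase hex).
0x5a20

+0x12: f8 d7 ⇒ word 0xd7f8 (little)
  op=0xd7f8>>11=0x1a ⇒ je (J)
  imm: (w>>0)&0x7ff=0x7f8 (s11→-8) → $-8
  target = base 0x5a14 + off 0x12 + 2 + imm -8 = 0x5a20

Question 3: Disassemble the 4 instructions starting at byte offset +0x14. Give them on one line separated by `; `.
+0x14: b6 7d ⇒ word 0x7db6 (little)
  op=0x7db6>>11=0xf ⇒ li (RI)
  rd: (w>>9)&0x3=0x2 → x2
  imm: (w>>0)&0x1ff=0x1b6 → $438
+0x16: 00 2c ⇒ word 0x2c00 (little)
  op=0x2c00>>11=0x5 ⇒ not (R)
  rd: (w>>9)&0x3=0x2 → x2
+0x18: 80 f7 ⇒ word 0xf780 (little)
  op=0xf780>>11=0x1e ⇒ xor (RR)
  rd: (w>>9)&0x3=0x3 → x3
  rs: (w>>7)&0x3=0x3 → x3
+0x1a: 80 f2 ⇒ word 0xf280 (little)
  op=0xf280>>11=0x1e ⇒ xor (RR)
  rd: (w>>9)&0x3=0x1 → x1
  rs: (w>>7)&0x3=0x1 → x1

li x2, $438; not x2; xor x3, x3; xor x1, x1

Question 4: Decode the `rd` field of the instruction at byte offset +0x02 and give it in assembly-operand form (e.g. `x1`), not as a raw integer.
x3

@+02  little-endian(00 2e) = 0x2e00
  opcode bits[15:11]=0x5: not/R
  rd: (w>>9)&0x3=0x3 → x3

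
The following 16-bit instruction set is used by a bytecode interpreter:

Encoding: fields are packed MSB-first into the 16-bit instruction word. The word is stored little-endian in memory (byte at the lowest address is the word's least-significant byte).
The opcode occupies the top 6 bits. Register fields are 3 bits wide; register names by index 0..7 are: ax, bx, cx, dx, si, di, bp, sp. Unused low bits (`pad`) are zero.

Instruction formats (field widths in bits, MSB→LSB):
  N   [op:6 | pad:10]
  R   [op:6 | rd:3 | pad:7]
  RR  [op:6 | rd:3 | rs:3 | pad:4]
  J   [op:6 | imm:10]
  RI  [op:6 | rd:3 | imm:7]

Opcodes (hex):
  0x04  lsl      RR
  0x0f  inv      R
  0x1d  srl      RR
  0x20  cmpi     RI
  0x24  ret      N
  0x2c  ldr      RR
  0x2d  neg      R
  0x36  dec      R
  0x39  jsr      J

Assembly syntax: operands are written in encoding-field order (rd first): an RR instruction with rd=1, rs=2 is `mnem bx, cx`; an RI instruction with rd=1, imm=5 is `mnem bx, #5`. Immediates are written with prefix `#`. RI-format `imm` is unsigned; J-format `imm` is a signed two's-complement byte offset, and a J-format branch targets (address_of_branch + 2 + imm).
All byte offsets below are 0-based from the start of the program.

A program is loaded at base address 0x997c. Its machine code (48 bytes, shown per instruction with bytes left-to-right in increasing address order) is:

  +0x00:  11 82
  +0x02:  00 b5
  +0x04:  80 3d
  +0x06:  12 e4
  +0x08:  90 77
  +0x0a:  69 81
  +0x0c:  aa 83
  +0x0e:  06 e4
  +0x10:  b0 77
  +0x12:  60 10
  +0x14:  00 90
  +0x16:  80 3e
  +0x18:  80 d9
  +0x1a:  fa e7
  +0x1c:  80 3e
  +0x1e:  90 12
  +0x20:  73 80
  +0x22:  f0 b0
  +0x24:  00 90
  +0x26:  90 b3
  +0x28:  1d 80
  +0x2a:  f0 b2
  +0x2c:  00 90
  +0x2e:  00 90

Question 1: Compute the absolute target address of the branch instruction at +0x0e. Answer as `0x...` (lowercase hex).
off 0x0e: read 06 e4 as little → 0xe406
  top 6b → 0x39 → jsr [J]
  [9:0] imm=6 = #6
  target = base 0x997c + off 0x0e + 2 + imm 6 = 0x9992

0x9992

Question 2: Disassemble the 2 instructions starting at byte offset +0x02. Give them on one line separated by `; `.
neg cx; inv dx

off 0x02: read 00 b5 as little → 0xb500
  top 6b → 0x2d → neg [R]
  rd@[9:7]=0x2 ⇒ cx
off 0x04: read 80 3d as little → 0x3d80
  top 6b → 0xf → inv [R]
  rd@[9:7]=0x3 ⇒ dx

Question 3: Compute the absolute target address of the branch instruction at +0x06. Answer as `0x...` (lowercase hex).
[06] 12 e4 → 0xe412
  top 6b → 0x39 → jsr [J]
  [9:0] imm=18 = #18
  target = base 0x997c + off 0x06 + 2 + imm 18 = 0x9996

0x9996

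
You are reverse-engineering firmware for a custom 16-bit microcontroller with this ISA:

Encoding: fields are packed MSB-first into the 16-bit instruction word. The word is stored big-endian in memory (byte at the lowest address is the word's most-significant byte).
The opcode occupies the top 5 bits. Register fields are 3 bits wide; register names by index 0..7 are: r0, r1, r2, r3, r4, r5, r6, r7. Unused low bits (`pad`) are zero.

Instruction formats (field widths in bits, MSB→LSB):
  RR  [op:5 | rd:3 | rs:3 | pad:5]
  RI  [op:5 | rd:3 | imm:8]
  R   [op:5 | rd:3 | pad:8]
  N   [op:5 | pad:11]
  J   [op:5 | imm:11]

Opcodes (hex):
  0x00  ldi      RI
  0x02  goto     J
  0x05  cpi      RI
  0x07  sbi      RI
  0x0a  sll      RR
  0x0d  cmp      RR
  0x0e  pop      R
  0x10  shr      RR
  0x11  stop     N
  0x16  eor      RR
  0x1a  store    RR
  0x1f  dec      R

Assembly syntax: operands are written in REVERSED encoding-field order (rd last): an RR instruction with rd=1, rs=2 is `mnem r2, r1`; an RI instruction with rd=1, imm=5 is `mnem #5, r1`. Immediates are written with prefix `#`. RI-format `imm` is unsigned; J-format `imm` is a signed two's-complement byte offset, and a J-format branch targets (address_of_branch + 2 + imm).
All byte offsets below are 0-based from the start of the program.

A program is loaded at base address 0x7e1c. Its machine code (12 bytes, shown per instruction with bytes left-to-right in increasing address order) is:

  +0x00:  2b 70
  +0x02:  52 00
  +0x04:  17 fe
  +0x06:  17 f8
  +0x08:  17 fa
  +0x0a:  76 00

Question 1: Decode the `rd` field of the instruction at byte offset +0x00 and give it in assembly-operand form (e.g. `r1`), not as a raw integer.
r3

[00] 2b 70 → 0x2b70
  opcode bits[15:11]=0x5: cpi/RI
  rd: (w>>8)&0x7=0x3 → r3
  imm: (w>>0)&0xff=0x70 → #112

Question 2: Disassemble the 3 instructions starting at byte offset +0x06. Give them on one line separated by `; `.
@+06  big-endian(17 f8) = 0x17f8
  op=0x17f8>>11=0x2 ⇒ goto (J)
  imm: (w>>0)&0x7ff=0x7f8 (s11→-8) → #-8
@+08  big-endian(17 fa) = 0x17fa
  op=0x17fa>>11=0x2 ⇒ goto (J)
  imm: (w>>0)&0x7ff=0x7fa (s11→-6) → #-6
@+0a  big-endian(76 00) = 0x7600
  op=0x7600>>11=0xe ⇒ pop (R)
  rd: (w>>8)&0x7=0x6 → r6

goto #-8; goto #-6; pop r6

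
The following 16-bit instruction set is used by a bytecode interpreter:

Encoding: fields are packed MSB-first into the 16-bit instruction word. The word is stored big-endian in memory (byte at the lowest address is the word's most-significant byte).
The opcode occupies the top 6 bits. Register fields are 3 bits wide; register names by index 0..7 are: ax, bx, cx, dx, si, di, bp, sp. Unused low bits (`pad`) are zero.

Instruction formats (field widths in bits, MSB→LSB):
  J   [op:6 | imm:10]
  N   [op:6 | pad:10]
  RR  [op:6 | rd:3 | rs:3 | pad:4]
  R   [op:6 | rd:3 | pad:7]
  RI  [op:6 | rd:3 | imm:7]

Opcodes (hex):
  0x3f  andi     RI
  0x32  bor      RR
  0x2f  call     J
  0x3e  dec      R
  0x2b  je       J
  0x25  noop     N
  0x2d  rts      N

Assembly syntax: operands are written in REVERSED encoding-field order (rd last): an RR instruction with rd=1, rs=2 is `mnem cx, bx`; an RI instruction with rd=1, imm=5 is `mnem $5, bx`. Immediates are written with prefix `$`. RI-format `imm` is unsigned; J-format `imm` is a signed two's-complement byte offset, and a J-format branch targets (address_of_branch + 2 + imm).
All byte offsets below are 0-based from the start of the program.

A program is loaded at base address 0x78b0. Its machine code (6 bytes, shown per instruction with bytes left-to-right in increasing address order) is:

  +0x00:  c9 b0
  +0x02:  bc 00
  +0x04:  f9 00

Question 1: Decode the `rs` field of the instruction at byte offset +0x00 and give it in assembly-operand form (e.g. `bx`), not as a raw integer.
dx

@+00  big-endian(c9 b0) = 0xc9b0
  opcode bits[15:10]=0x32: bor/RR
  rd: (w>>7)&0x7=0x3 → dx
  rs: (w>>4)&0x7=0x3 → dx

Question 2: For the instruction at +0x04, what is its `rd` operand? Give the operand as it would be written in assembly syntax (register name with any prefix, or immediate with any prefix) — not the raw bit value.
cx

@+04  big-endian(f9 00) = 0xf900
  top 6b → 0x3e → dec [R]
  [9:7] rd=2 = cx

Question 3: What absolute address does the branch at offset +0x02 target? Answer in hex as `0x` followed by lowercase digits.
0x78b4

[02] bc 00 → 0xbc00
  top 6b → 0x2f → call [J]
  imm: (w>>0)&0x3ff=0x0 → $0
  target = base 0x78b0 + off 0x02 + 2 + imm 0 = 0x78b4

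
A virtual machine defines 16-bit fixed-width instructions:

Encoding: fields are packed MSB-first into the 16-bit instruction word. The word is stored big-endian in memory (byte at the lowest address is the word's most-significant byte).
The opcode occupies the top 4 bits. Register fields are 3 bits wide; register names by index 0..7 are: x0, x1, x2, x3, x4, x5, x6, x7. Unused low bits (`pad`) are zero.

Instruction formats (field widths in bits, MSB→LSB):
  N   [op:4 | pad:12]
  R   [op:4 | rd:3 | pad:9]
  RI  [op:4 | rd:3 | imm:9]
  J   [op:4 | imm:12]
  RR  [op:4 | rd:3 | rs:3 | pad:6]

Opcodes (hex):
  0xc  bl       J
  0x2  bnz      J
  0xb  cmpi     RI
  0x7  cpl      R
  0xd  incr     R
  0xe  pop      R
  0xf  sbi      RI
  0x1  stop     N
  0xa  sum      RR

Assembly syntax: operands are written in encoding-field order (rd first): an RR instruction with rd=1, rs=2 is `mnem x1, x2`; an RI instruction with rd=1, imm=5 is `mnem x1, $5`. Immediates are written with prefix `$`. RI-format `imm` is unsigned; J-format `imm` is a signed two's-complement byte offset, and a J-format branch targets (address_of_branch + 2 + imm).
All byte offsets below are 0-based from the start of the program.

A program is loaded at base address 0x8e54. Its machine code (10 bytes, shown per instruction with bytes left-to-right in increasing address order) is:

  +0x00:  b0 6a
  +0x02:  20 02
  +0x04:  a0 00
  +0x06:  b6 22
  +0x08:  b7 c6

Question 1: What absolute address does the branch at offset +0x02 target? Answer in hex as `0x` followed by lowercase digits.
0x8e5a

[02] 20 02 → 0x2002
  op=0x2002>>12=0x2 ⇒ bnz (J)
  imm@[11:0]=0x2 ⇒ $2
  target = base 0x8e54 + off 0x02 + 2 + imm 2 = 0x8e5a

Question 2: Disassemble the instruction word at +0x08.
cmpi x3, $454

+0x08: b7 c6 ⇒ word 0xb7c6 (big)
  op=0xb7c6>>12=0xb ⇒ cmpi (RI)
  [11:9] rd=3 = x3
  [8:0] imm=454 = $454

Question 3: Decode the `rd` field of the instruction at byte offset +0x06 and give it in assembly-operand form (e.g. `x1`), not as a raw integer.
x3

off 0x06: read b6 22 as big → 0xb622
  op=0xb622>>12=0xb ⇒ cmpi (RI)
  [11:9] rd=3 = x3
  [8:0] imm=34 = $34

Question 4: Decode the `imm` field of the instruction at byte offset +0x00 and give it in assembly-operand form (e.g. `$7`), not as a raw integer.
off 0x00: read b0 6a as big → 0xb06a
  top 4b → 0xb → cmpi [RI]
  rd@[11:9]=0x0 ⇒ x0
  imm@[8:0]=0x6a ⇒ $106

$106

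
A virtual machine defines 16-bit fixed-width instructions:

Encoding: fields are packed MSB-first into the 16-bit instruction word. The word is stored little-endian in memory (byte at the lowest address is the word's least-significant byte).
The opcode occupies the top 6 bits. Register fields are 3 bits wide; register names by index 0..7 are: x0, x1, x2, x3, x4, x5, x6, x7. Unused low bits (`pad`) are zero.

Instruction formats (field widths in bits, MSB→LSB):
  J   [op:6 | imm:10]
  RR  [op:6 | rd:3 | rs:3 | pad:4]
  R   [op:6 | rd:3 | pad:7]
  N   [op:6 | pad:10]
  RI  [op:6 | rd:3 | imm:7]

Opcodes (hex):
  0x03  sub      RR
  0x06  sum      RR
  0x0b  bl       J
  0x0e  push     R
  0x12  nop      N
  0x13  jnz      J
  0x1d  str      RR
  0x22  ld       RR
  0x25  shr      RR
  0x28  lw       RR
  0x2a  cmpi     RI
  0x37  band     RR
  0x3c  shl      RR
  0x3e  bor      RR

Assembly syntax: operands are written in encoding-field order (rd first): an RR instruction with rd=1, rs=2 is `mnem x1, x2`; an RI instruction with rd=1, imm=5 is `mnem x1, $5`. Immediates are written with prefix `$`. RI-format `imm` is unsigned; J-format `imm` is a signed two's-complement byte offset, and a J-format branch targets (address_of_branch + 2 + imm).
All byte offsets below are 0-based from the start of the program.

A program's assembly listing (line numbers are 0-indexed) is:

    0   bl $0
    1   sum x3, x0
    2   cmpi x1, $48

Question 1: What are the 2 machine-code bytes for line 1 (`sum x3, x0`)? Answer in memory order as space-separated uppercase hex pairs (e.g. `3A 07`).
1. sum fields op=0x6:6|rd=3:3|rs=0:3|pad=0:4 → word 1980h → 80 19

80 19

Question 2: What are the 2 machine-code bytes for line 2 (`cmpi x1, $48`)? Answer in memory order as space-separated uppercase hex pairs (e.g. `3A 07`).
line 2 (cmpi): pack op=0x2a:6|rd=1:3|imm=48:7 = 0xa8b0; little→ b0 a8

B0 A8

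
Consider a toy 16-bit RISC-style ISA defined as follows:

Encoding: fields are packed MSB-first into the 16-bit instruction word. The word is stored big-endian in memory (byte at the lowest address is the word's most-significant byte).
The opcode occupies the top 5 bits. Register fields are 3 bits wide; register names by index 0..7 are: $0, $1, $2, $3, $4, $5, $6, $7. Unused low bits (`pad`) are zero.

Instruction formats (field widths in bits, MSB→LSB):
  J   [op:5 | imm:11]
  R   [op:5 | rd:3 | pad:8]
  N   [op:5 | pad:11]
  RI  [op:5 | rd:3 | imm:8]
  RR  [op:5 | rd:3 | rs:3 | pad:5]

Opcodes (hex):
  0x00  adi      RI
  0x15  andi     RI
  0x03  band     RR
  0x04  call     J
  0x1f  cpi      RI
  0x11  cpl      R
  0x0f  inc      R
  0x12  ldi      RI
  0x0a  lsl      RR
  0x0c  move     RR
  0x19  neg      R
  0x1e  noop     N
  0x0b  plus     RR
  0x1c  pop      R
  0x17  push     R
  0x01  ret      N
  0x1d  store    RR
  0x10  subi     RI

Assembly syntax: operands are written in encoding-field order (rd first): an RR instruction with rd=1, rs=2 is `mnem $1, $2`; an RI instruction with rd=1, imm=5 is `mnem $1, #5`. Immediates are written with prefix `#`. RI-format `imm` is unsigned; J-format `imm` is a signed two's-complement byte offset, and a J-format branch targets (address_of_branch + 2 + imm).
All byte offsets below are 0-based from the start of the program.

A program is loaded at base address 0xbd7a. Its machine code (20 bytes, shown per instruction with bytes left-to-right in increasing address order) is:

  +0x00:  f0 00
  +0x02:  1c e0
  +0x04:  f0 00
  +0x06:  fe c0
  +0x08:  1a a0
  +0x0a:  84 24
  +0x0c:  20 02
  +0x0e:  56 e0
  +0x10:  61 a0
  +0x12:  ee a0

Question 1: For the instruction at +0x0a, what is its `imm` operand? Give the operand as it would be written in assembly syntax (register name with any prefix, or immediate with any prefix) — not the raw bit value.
#36

+0x0a: 84 24 ⇒ word 0x8424 (big)
  top 5b → 0x10 → subi [RI]
  rd@[10:8]=0x4 ⇒ $4
  imm@[7:0]=0x24 ⇒ #36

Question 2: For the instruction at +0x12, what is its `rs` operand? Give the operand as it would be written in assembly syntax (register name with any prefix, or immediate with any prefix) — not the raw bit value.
+0x12: ee a0 ⇒ word 0xeea0 (big)
  top 5b → 0x1d → store [RR]
  rd: (w>>8)&0x7=0x6 → $6
  rs: (w>>5)&0x7=0x5 → $5

$5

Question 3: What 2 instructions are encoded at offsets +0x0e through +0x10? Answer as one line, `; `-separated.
[0e] 56 e0 → 0x56e0
  opcode bits[15:11]=0xa: lsl/RR
  [10:8] rd=6 = $6
  [7:5] rs=7 = $7
[10] 61 a0 → 0x61a0
  opcode bits[15:11]=0xc: move/RR
  [10:8] rd=1 = $1
  [7:5] rs=5 = $5

lsl $6, $7; move $1, $5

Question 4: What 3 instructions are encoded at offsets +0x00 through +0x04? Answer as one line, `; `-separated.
+0x00: f0 00 ⇒ word 0xf000 (big)
  op=0xf000>>11=0x1e ⇒ noop (N)
+0x02: 1c e0 ⇒ word 0x1ce0 (big)
  op=0x1ce0>>11=0x3 ⇒ band (RR)
  [10:8] rd=4 = $4
  [7:5] rs=7 = $7
+0x04: f0 00 ⇒ word 0xf000 (big)
  op=0xf000>>11=0x1e ⇒ noop (N)

noop; band $4, $7; noop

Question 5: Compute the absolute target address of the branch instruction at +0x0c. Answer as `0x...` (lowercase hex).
0xbd8a

off 0x0c: read 20 02 as big → 0x2002
  op=0x2002>>11=0x4 ⇒ call (J)
  imm: (w>>0)&0x7ff=0x2 → #2
  target = base 0xbd7a + off 0x0c + 2 + imm 2 = 0xbd8a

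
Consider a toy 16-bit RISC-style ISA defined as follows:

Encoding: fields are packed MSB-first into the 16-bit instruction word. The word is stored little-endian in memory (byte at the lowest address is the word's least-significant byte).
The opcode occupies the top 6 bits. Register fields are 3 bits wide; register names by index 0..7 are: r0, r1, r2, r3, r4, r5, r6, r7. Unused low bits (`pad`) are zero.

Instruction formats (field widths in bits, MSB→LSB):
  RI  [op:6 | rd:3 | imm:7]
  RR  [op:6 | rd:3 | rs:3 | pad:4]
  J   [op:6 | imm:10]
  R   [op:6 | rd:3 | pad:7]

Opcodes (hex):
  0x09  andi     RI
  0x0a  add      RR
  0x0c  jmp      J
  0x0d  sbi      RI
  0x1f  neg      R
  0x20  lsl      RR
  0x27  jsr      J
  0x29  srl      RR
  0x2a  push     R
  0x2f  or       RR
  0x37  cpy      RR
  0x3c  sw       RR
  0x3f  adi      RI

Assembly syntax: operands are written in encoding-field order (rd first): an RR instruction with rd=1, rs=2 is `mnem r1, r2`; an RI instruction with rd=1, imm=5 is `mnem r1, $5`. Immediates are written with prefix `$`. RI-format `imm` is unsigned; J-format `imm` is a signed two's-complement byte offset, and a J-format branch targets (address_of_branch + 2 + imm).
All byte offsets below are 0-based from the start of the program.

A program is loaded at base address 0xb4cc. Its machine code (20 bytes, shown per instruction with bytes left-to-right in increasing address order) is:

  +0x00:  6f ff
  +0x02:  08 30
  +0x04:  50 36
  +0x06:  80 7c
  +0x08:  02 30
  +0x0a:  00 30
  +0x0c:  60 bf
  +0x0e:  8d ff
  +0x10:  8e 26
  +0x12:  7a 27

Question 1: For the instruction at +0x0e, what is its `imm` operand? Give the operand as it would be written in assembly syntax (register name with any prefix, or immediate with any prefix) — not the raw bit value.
off 0x0e: read 8d ff as little → 0xff8d
  top 6b → 0x3f → adi [RI]
  rd@[9:7]=0x7 ⇒ r7
  imm@[6:0]=0xd ⇒ $13

$13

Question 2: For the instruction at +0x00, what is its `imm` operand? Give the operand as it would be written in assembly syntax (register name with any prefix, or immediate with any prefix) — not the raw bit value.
$111

[00] 6f ff → 0xff6f
  top 6b → 0x3f → adi [RI]
  [9:7] rd=6 = r6
  [6:0] imm=111 = $111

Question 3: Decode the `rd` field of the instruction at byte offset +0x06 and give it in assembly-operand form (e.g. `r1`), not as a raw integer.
[06] 80 7c → 0x7c80
  op=0x7c80>>10=0x1f ⇒ neg (R)
  [9:7] rd=1 = r1

r1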